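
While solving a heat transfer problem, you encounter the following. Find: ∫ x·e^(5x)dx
Integration by parts: u=x, dv=e^(5x) dx
du=dx, v=e^(5x)/5
=x·e^(5x)/5 - ∫ e^(5x)/5 dx
=x·e^(5x)/5 - e^(5x)/25+C

Answer: e^(5x)(x/5-1/25)+C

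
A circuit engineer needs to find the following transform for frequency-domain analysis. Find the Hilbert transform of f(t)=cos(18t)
The Hilbert transform shifts each frequency component by -pi/2.
H{cos(wt)}=sin(wt)
With w=18: H{cos(18t)}=sin(18t)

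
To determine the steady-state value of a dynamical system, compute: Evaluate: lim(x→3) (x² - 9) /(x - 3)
Factor: (x² - 9)=(x-3)(x + 3)
Cancel (x-3): lim(x→3) (x + 3)=6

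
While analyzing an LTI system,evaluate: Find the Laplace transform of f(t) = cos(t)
L{cos(wt)}=s/(s² + w²)
L{cos(t)}=s/(s² + 1)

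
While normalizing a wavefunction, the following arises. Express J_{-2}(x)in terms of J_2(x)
For integer n: J_{-n}(x)=(-1)^n J_n(x)
With n=2: J_{-2}(x)=(-1)^2 J_2(x)=J_2(x)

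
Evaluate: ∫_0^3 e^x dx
Antiderivative: e^x
Evaluate: (e^3-1)

Answer: e^3-1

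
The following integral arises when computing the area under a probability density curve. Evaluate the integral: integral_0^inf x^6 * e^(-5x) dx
This is a Gamma integral. Substitute u=5x (du=5 dx):
integral_0^inf x^6 * e^(-5x) dx=(1/5^7) integral_0^inf u^6 * e^(-u) du
=Gamma(7)/5^7=6!/5^7=720/78125

Answer: 144/15625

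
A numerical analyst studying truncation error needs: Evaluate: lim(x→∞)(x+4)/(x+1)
Divide numerator and denominator by x:
lim (1 + 4/x)/(1 + 1/x) = 1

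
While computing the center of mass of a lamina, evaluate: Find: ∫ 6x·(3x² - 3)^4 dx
Let u=3x² - 3, du=6x dx
∫ u^4 du=u^5/5 + C

Answer: (3x² - 3)^5/5 + C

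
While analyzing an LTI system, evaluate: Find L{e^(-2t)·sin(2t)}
First shifting: L{e^(at)f(t)}=F(s-a)
L{sin(2t)}=2/(s² + 4)
Shift: 2/((s + 2)² + 4)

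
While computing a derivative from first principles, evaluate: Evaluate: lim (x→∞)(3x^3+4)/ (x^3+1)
Divide numerator and denominator by x^3:
lim (3 + 4/x^3)/(1 + 1/x^3)=3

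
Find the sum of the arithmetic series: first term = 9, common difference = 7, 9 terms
Last term: a_n = 9 + (9 - 1)·7 = 65
Sum = n(a_1 + a_n)/2 = 9(9 + 65)/2 = 333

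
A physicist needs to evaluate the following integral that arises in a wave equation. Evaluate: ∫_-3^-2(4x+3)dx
Step 1: Find antiderivative F(x)=2x^2 + 3x
Step 2: F(-2) - F(-3)=2 - (9)=-7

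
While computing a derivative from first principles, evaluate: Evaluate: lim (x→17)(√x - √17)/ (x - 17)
Multiply by conjugate (√x+√17)/(√x+√17):
=(x - 17)/((x - 17)(√x+√17))=1/(√x+√17)
As x → 17: 1/(2√17)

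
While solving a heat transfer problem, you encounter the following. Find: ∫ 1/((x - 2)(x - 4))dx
Partial fractions: 1/((x-2)(x-4))=A/(x-2)+B/(x-4)
A=-1/2, B=1/2
∫ [-1/2· 1/(x-2)+1/2· 1/(x-4)] dx
=(1/2)[ln|x-4| - ln|x-2|]+C

Answer: (1/2)·ln|(x-4)/(x-2)|+C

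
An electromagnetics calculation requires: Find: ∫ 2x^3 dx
Using power rule: ∫ 2x^3 dx=2/4 x^4 + C=(1/2)x^4 + C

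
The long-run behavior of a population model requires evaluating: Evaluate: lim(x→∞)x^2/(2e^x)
Apply L'Hôpital 2 times (∞/∞ each time):
Eventually get 2!/(2e^x) → 0

Answer: 0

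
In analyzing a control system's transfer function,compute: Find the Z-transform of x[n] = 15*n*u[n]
Z{n * u[n]}=z/(z-1)^2
By linearity: Z{15 * n * u[n]}=15z/(z-1)^2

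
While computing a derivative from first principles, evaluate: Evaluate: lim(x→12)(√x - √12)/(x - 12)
Multiply by conjugate (√x+√12)/(√x+√12):
=(x - 12)/((x - 12)(√x+√12))=1/(√x+√12)
As x → 12: 1/(2√12)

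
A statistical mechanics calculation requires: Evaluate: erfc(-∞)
erfc(x) = 1 - erf(x); erfc(-∞) = 1 - erf(-∞) = 1 - (-1) = 2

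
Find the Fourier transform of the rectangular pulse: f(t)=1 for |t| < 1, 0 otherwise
F(omega)=integral from -1 to 1 of e^(-j * omega * t) dt
=2 * sin(1 * omega)/omega=2 * sinc(1 * omega/pi)

Answer: 2 * sin(1 * omega)/omega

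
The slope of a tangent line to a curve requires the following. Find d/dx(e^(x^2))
Chain rule: d/dx[e^u]=e^u · u' where u=x^2
u'=2x

Answer: 2x·e^(x^2)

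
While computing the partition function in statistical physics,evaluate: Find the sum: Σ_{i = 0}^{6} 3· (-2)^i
Geometric series: S=a(1 - r^n)/(1 - r)
a=3, r=-2, n=7
S=3(1 + 128)/3=129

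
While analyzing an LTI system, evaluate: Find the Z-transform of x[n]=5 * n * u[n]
Z{n * u[n]} = z/(z-1)^2
By linearity: Z{5 * n * u[n]} = 5z/(z-1)^2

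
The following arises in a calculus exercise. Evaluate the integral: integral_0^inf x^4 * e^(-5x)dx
This is a Gamma integral. Substitute u = 5x (du = 5 dx):
integral_0^inf x^4*e^(-5x) dx = (1/5^5) integral_0^inf u^4*e^(-u) du
= Gamma(5)/5^5 = 4!/5^5 = 24/3125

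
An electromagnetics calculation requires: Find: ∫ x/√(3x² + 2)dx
Let u = 3x² + 2, du = 6x dx
∫ (1/6)·u^(-1/2) du = √u/3 + C

Answer: √(3x² + 2)/3 + C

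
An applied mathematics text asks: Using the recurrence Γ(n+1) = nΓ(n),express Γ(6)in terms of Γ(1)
Γ(6) = 5Γ(5) = 5·4Γ(4) = ... = 5!·Γ(1) = 120·Γ(1)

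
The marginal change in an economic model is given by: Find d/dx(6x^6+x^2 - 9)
Power rule: d/dx(ax^n) = n·a·x^(n-1)
Term by term: 36·x^5+2·x

Answer: 36x^5+2x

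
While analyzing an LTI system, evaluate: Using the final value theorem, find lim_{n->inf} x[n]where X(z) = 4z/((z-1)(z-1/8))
Final value theorem: lim x[n] = lim_{z->1} (z-1) * X(z)
(z-1) * X(z) = 4z/(z-1/8)
As z->1: 4/(1-1/8) = 4/(7/8) = 32/7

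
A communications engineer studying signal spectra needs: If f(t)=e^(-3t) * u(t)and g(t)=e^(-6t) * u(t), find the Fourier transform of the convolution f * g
By the convolution theorem: F{f * g} = F(omega) * G(omega)
F(omega) = 1/(3 + j * omega), G(omega) = 1/(6 + j * omega)
F{f * g} = 1/((3 + j * omega)(6 + j * omega))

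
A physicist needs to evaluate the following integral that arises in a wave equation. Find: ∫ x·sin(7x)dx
By parts: u=x, dv=sin(7x) dx
du=dx, v=-cos(7x)/7
=-x·cos(7x)/7 + sin(7x)/7² + C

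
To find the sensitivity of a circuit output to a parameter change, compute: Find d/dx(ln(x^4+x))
Chain rule: d/dx[ln(u)]=u'/u where u=x^4+x
u'=4x^3+1

Answer: (4x^3+1)/(x^4+x)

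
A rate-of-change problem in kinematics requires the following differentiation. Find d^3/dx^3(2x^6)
Apply power rule 3 times:
d^1: 12x^5
d^2: 60x^4
d^3: 240x^3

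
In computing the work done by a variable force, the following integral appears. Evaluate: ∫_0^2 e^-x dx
Antiderivative: -e^-x
Evaluate: -(e^-2-1)

Answer: (e^-2-1)/(-1)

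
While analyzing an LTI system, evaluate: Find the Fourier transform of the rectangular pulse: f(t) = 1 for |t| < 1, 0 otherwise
F(omega)=integral from -1 to 1 of e^(-j*omega*t) dt
=2*sin(1*omega)/omega=2*sinc(1*omega/pi)

Answer: 2*sin(1*omega)/omega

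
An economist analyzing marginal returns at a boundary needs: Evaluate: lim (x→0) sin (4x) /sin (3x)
sin(u) ≈ u for small u:
sin(4x)/sin(3x) ≈ 4x/(3x)=4/3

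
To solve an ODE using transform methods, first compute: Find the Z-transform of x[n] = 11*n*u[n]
Z{n * u[n]} = z/(z-1)^2
By linearity: Z{11 * n * u[n]} = 11z/(z-1)^2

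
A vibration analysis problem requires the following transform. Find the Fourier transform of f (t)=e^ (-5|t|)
Using the standard pair: F{e^(-a|t|)}=2a/(a^2+omega^2)
With a=5: F(omega)=10/(25+omega^2)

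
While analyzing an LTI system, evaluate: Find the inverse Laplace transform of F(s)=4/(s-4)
L^(-1){4/(s-a)}=c·e^(at)
Here a=4, c=4

Answer: 4e^(4t)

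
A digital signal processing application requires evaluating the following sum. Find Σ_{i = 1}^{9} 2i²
= 2·n(n+1)(2n+1)/6 = 2·9·10·19/6 = 570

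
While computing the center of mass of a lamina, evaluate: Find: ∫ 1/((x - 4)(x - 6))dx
Partial fractions: 1/((x-4)(x-6)) = A/(x-4)+B/(x-6)
A = -1/2, B = 1/2
∫ [-1/2· 1/(x-4)+1/2· 1/(x-6)] dx
= (1/2)[ln|x-6| - ln|x-4|]+C

Answer: (1/2)·ln|(x-6)/(x-4)|+C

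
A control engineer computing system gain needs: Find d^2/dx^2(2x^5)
Apply power rule 2 times:
d^1: 10x^4
d^2: 40x^3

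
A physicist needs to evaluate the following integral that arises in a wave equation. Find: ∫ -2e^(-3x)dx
Since d/dx[e^(-3x)] = -3e^(-3x), we get 2/3 e^(-3x) + C

Answer: (2/3)e^(-3x) + C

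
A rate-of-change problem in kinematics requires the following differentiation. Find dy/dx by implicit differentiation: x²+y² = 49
Differentiate both sides: 2x + 2y·(dy/dx) = 0
Solve: dy/dx = -2x/(2y) = -x/y

Answer: dy/dx = -x/y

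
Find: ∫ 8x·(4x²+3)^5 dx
Let u=4x²+3, du=8x dx
∫ u^5 du=u^6/6+C

Answer: (4x²+3)^6/6+C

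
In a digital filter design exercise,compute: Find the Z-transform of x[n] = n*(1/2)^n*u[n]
Using the property Z{n*a^n*u[n]} = az/(z-a)^2
With a = 1/2: X(z) = (1/2)z/(z - 1/2)^2, |z| > 1/2

Answer: (1/2)z/(z - 1/2)^2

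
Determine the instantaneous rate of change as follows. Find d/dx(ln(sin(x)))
Chain rule: d/dx[ln(u)]=u'/u where u=sin(x)
u'=cos(x)

Answer: (cos(x))/(sin(x))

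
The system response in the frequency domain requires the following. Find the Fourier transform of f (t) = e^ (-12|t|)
Using the standard pair: F{e^(-a|t|)} = 2a/(a^2+omega^2)
With a = 12: F(omega) = 24/(144+omega^2)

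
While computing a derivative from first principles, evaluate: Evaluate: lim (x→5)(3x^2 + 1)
Polynomial is continuous, so substitute x=5:
3·5^2 + 1=76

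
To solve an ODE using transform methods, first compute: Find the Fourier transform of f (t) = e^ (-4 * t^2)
The Fourier transform of a Gaussian e^(-a*t^2) is sqrt(pi/a)*e^(-omega^2/(4a)).
With a=4: F(omega)=sqrt(pi)/2*e^(-omega^2/16)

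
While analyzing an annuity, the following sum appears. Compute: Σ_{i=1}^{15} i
Using formula: Σ i^1=n(n+1)/2=15·16/2=120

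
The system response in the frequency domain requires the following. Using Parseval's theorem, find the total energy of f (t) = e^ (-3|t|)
Parseval's theorem: E=integral |f(t)|^2 dt=(1/2pi) integral |F(omega)|^2 domega
E=integral_{-inf}^{inf} e^(-6|t|) dt=2*integral_0^inf e^(-6t) dt=2/(2*3)=1/3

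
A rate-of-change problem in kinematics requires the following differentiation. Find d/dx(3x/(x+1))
Quotient rule: (f/g)'=(f'g - fg')/g²
f=3x, f'=3
g=x + 1, g'=1

Answer: (3·(x + 1) - 3x)/(x + 1)²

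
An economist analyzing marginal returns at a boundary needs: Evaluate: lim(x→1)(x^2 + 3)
Polynomial is continuous, so substitute x = 1:
1·1^2+3 = 4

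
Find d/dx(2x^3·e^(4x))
Product rule: (fg)' = f'g+fg'
f = 2x^3, f' = 6x^2
g = e^(4x), g' = 4·e^(4x)

Answer: 6x^2·e^(4x)+8x^3·e^(4x)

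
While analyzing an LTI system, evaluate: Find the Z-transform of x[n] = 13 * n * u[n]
Z{n * u[n]}=z/(z-1)^2
By linearity: Z{13 * n * u[n]}=13z/(z-1)^2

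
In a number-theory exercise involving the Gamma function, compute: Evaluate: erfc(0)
erfc(x)=1 - erf(x); erfc(0)=1 - erf(0)=1-0=1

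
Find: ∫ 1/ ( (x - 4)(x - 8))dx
Partial fractions: 1/((x-4)(x-8)) = A/(x-4) + B/(x-8)
A = -1/4, B = 1/4
∫ [-1/4· 1/(x-4) + 1/4· 1/(x-8)] dx
= (1/4)[ln|x-8| - ln|x-4|] + C

Answer: (1/4)·ln|(x-8)/(x-4)| + C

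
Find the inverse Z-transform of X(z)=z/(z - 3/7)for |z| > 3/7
Standard pair: z/(z-a) <-> a^n * u[n] for causal signals
With a = 3/7: x[n] = (3/7)^n * u[n]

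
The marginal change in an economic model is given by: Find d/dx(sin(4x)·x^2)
Product rule: (fg)'=f'g+fg'
f=sin(4x), f'=4·cos(4x)
g=x^2, g'=2x

Answer: 4·cos(4x)·x^2+2·sin(4x)·x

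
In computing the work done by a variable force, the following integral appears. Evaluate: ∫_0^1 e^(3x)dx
Antiderivative: (1/3)e^(3x)
Evaluate: (1/3)(e^3-1)

Answer: (e^3-1)/3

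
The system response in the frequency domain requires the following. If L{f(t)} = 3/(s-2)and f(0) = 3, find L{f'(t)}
L{f'(t)} = s·F(s) - f(0) = 3s/(s-2)-3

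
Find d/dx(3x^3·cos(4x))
Product rule: (fg)' = f'g + fg'
f = 3x^3, f' = 9x^2
g = cos(4x), g' = -4·sin(4x)

Answer: 9x^2·cos(4x) - 12x^3·sin(4x)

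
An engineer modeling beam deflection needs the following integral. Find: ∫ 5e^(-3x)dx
Since d/dx[e^(-3x)]=-3e^(-3x), we get -5/3 e^(-3x) + C

Answer: (-5/3)e^(-3x) + C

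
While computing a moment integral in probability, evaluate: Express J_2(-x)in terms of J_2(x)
For integer n: J_n(-x) = (-1)^n J_n(x)
With n = 2: J_2(-x) = (-1)^2 J_2(x) = J_2(x)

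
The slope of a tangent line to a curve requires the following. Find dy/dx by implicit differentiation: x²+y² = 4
Differentiate both sides: 2x + 2y·(dy/dx) = 0
Solve: dy/dx = -2x/(2y) = -x/y

Answer: dy/dx = -x/y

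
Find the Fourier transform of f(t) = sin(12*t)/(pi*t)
sin(W*t)/(pi*t)=(W/pi)*sinc(W*t/pi) is the impulse response of the ideal low-pass filter with cutoff W (here W=12).
Its Fourier transform is a rectangular function:
F(omega)=1 for |omega| < 12, 0 otherwise

Answer: rect(omega/24) [i.e., 1 for |omega| < 12, 0 otherwise]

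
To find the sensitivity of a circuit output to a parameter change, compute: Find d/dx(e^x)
Chain rule: d/dx[e^u]=e^u · u' where u=x
u'=1

Answer: 1·e^x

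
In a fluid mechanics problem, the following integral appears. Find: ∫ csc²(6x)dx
Since d/dx[-cot(6x)] = 6csc²(6x), integral = -cot(6x)/6 + C

Answer: (-1/6)cot(6x) + C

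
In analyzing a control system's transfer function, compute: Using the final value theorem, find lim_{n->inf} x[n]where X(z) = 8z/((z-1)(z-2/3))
Final value theorem: lim x[n] = lim_{z->1} (z-1)*X(z)
(z-1)*X(z) = 8z/(z-2/3)
As z->1: 8/(1 - 2/3) = 8/(1/3) = 24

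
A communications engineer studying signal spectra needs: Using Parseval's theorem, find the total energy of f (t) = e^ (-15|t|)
Parseval's theorem: E=integral |f(t)|^2 dt=(1/2pi) integral |F(omega)|^2 domega
E=integral_{-inf}^{inf} e^(-30|t|) dt=2*integral_0^inf e^(-30t) dt=2/(2*15)=1/15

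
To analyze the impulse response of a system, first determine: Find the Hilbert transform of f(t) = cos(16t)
The Hilbert transform shifts each frequency component by -pi/2.
H{cos(wt)} = sin(wt)
With w = 16: H{cos(16t)} = sin(16t)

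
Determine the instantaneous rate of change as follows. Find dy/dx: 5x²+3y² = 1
Differentiate: 10x + 6y·(dy/dx)=0
dy/dx=-10x/(6y)=-(5/3)·(x/y)

Answer: dy/dx=-(5/3)·(x/y)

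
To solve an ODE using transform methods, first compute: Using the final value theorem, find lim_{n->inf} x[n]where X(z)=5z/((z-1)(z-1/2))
Final value theorem: lim x[n]=lim_{z->1} (z-1)*X(z)
(z-1)*X(z)=5z/(z-1/2)
As z->1: 5/(1-1/2)=5/(1/2)=10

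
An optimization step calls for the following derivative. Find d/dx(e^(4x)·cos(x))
Product rule: (fg)'=f'g+fg'
f=e^(4x), f'=4·e^(4x)
g=cos(x), g'=-sin(x)

Answer: 4·e^(4x)·cos(x) - e^(4x)·sin(x)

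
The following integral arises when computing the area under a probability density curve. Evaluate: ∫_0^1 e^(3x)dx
Antiderivative: (1/3)e^(3x)
Evaluate: (1/3)(e^3-1)

Answer: (e^3-1)/3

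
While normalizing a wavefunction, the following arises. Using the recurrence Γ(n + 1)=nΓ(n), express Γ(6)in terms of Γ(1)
Γ(6)=5Γ(5)=5·4Γ(4)=...=5!·Γ(1)=120·Γ(1)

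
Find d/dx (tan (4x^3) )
Chain rule: d/dx[tan(u)] = sec²(u)·u' where u = 4x^3
u' = 12x^2

Answer: 12x^2·sec²(4x^3)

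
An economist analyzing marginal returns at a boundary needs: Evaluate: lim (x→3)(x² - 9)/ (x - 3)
Factor: (x² - 9) = (x-3)(x + 3)
Cancel (x-3): lim(x→3) (x + 3) = 6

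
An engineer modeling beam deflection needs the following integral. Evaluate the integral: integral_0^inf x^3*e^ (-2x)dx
This is a Gamma integral. Substitute u=2x (du=2 dx):
integral_0^inf x^3*e^(-2x) dx=(1/2^4) integral_0^inf u^3*e^(-u) du
=Gamma(4)/2^4=3!/2^4=6/16

Answer: 3/8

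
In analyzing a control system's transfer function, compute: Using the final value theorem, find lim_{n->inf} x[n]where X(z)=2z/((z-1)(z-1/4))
Final value theorem: lim x[n]=lim_{z->1} (z-1)*X(z)
(z-1)*X(z)=2z/(z-1/4)
As z->1: 2/(1-1/4)=2/(3/4)=8/3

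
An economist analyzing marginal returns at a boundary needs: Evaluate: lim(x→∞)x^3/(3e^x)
Apply L'Hôpital 3 times (∞/∞ each time):
Eventually get 3!/(3e^x) → 0

Answer: 0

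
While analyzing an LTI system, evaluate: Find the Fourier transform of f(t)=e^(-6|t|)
Using the standard pair: F{e^(-a|t|)} = 2a/(a^2 + omega^2)
With a = 6: F(omega) = 12/(36 + omega^2)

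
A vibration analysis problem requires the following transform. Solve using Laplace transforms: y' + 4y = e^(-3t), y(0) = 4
Take L: sY - 4 + 4Y = 1/(s + 3)
Y(s + 4) = 1/(s + 3) + 4
Y = 1/((s + 3)(s + 4)) + 4/(s + 4)
Partial fractions: 1/((s + 3)(s + 4)) = 1/(s + 3) - 1/(s + 4)
So Y = 1/(s + 3) + 3/(s + 4)
Inverse Laplace transform (L^(-1){1/(s + 3)} = e^(-3t), L^(-1){1/(s + 4)} = e^(-4t)):

Answer: y(t) = 1·e^(-3t) + 3·e^(-4t)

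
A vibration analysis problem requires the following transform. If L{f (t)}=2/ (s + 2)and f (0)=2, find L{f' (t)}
L{f'(t)}=s·F(s) - f(0)=2s/(s + 2) - 2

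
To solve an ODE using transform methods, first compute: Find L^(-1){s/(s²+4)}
L^(-1){s/(s²+w²)}=cos(wt)
Here w=2

Answer: cos(2t)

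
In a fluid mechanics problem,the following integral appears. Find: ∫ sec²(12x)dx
Since d/dx[tan(12x)] = 12sec²(12x), integral = tan(12x)/12 + C

Answer: (1/12)tan(12x) + C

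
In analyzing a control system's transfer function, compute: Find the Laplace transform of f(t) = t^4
L{t^n}=n!/s^(n + 1)
L{t^4}=4!/s^5=24/s^5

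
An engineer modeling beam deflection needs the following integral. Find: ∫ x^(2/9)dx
Power rule: ∫ x^(2/9) dx = x^(11/9)/(11/9)+C

Answer: (9/11)·x^(11/9)+C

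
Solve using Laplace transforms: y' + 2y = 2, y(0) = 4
Take L of both sides: sY(s)-4+2Y(s)=2/s
Y(s)(s+2)=2/s+4
Y(s)=2/(s(s+2))+4/(s+2)
Partial fractions: 2/(s(s+2))=1/s - 1/(s+2)
So Y(s)=1/s+3/(s+2)
Inverse transform (L^(-1){1/s}=1, L^(-1){1/(s+2)}=e^(-2t)):

Answer: y(t)=1+3·e^(-2t)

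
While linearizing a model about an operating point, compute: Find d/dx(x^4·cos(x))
Product rule: (fg)' = f'g + fg'
f = x^4, f' = 4x^3
g = cos(x), g' = -sin(x)

Answer: 4x^3·cos(x) - x^4·sin(x)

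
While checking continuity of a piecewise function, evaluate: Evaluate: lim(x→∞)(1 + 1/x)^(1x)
Rewrite as [(1 + 1/x)^x]^1.
lim(1 + 1/x)^x = e^1, so limit = (e^1)^1 = e^1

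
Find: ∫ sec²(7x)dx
Since d/dx[tan(7x)]=7sec²(7x), integral=tan(7x)/7+C

Answer: (1/7)tan(7x)+C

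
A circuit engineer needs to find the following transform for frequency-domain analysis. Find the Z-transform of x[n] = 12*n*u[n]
Z{n * u[n]}=z/(z-1)^2
By linearity: Z{12 * n * u[n]}=12z/(z-1)^2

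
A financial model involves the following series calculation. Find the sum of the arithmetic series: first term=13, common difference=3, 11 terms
Last term: a_n=13 + (11 - 1)·3=43
Sum=n(a_1 + a_n)/2=11(13 + 43)/2=308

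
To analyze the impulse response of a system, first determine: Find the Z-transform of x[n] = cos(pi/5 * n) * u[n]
Z{cos(w0 * n) * u[n]}=z(z - cos(w0))/(z^2 - 2z * cos(w0) + 1)
With w0=pi/5: X(z)=z(z - cos(pi/5))/(z^2 - 2z * cos(pi/5) + 1)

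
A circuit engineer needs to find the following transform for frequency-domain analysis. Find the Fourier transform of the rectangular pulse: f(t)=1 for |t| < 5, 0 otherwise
F(omega)=integral from -5 to 5 of e^(-j * omega * t) dt
=2 * sin(5 * omega)/omega=10 * sinc(5 * omega/pi)

Answer: 2 * sin(5 * omega)/omega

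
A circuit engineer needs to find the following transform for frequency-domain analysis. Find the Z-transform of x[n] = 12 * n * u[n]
Z{n * u[n]} = z/(z-1)^2
By linearity: Z{12 * n * u[n]} = 12z/(z-1)^2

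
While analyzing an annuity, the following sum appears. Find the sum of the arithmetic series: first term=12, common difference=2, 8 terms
Last term: a_n=12+(8-1)·2=26
Sum=n(a_1+a_n)/2=8(12+26)/2=152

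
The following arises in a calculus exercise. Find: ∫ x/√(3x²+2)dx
Let u = 3x² + 2, du = 6x dx
∫ (1/6)·u^(-1/2) du = √u/3 + C

Answer: √(3x² + 2)/3 + C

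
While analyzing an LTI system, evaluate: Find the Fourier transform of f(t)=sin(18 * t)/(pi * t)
sin(W * t)/(pi * t)=(W/pi) * sinc(W * t/pi) is the impulse response of the ideal low-pass filter with cutoff W (here W=18).
Its Fourier transform is a rectangular function:
F(omega)=1 for |omega| < 18, 0 otherwise

Answer: rect(omega/36) [i.e., 1 for |omega| < 18, 0 otherwise]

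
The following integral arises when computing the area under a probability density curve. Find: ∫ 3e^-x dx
Since d/dx[e^-x] = - e^-x, we get -3e^-x + C

Answer: -3e^-x + C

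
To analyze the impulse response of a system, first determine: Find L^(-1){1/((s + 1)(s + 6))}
Partial fractions: 1/((s+1)(s+6))=A/(s+1)+B/(s+6)
Cover-up: A=1/(s+6)|_{s=-1}=1/5; B=1/(s+1)|_{s=-6}=-1/5
L^(-1)=(1/5)e^(-t) - (1/5)e^(-6t)

Answer: (1/5)(e^(-t) - e^(-6t))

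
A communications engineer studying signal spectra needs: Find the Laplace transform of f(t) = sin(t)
L{sin(wt)} = w/(s²+w²)
L{sin(t)} = 1/(s²+1)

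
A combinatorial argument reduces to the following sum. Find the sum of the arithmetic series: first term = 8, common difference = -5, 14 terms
Last term: a_n=8+(14-1)·-5=-57
Sum=n(a_1+a_n)/2=14(8+(-57))/2=-343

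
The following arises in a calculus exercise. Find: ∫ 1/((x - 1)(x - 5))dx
Partial fractions: 1/((x-1)(x-5)) = A/(x-1) + B/(x-5)
A = -1/4, B = 1/4
∫ [-1/4· 1/(x-1) + 1/4· 1/(x-5)] dx
= (1/4)[ln|x-5| - ln|x-1|] + C

Answer: (1/4)·ln|(x-5)/(x-1)| + C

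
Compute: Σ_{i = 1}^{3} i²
Using formula: Σ i^2 = n(n + 1)(2n + 1)/6 = 3·4·7/6 = 14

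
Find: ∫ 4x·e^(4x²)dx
Let u=4x², du=8x dx
∫ (1/2)e^u du=e^u/2 + C

Answer: e^(4x²)/2 + C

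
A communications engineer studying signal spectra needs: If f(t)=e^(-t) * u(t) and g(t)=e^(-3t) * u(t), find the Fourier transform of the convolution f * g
By the convolution theorem: F{f * g}=F(omega) * G(omega)
F(omega)=1/(1 + j * omega), G(omega)=1/(3 + j * omega)
F{f * g}=1/((1 + j * omega)(3 + j * omega))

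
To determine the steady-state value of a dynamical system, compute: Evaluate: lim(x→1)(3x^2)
Polynomial is continuous, so substitute x=1:
3·1^2=3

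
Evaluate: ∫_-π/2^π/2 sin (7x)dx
Antiderivative: -cos(7x)/7
Evaluate at bounds: [-cos(7·π/2)/7] - [-cos(7·-π/2)/7]
= (-(0)+(0))/7 = 0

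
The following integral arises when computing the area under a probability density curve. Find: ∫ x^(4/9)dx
Power rule: ∫ x^(4/9) dx=x^(13/9)/(13/9) + C

Answer: (9/13)·x^(13/9) + C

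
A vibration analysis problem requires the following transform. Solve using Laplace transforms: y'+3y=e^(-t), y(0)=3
Take L: sY - 3+3Y=1/(s+1)
Y(s+3)=1/(s+1)+3
Y=1/((s+1)(s+3))+3/(s+3)
Partial fractions: 1/((s+1)(s+3))=(1/2)/(s+1) - (1/2)/(s+3)
So Y=(1/2)/(s+1)+(5/2)/(s+3)
Inverse Laplace transform (L^(-1){1/(s+1)}=e^(-t), L^(-1){1/(s+3)}=e^(-3t)):

Answer: y(t)=(1/2)·e^(-t)+(5/2)·e^(-3t)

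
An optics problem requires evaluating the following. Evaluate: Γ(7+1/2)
Γ(n + 1/2) = (2n)!√π/(4^n·n!)
= 87178291200√π/(16384·5040) = (135135/128)·√π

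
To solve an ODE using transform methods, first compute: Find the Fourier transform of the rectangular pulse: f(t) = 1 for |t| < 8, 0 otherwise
F(omega) = integral from -8 to 8 of e^(-j * omega * t) dt
= 2 * sin(8 * omega)/omega = 16 * sinc(8 * omega/pi)

Answer: 2 * sin(8 * omega)/omega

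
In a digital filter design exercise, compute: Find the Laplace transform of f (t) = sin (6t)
L{sin(wt)}=w/(s²+w²)
L{sin(6t)}=6/(s²+36)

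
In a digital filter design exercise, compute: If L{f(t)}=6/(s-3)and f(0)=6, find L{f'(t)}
L{f'(t)} = s·F(s) - f(0) = 6s/(s-3) - 6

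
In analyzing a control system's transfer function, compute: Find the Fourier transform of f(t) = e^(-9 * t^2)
The Fourier transform of a Gaussian e^(-a * t^2) is sqrt(pi/a) * e^(-omega^2/(4a)).
With a = 9: F(omega) = sqrt(pi)/3 * e^(-omega^2/36)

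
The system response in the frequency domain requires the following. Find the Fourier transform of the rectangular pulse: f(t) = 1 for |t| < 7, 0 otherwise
F(omega) = integral from -7 to 7 of e^(-j * omega * t) dt
= 2 * sin(7 * omega)/omega = 14 * sinc(7 * omega/pi)

Answer: 2 * sin(7 * omega)/omega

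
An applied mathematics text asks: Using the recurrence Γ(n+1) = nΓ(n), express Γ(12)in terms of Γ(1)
Γ(12) = 11Γ(11) = 11·10Γ(10) = ... = 11!·Γ(1) = 39916800·Γ(1)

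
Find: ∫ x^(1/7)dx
Power rule: ∫ x^(1/7) dx=x^(8/7)/(8/7)+C

Answer: (7/8)·x^(8/7)+C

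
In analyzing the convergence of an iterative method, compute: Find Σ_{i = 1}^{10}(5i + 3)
=5·Σ i+3·10=5·55+30=305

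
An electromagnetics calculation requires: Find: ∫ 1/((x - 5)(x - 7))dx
Partial fractions: 1/((x-5)(x-7))=A/(x-5)+B/(x-7)
A=-1/2, B=1/2
∫ [-1/2· 1/(x-5)+1/2· 1/(x-7)] dx
=(1/2)[ln|x-7| - ln|x-5|]+C

Answer: (1/2)·ln|(x-7)/(x-5)|+C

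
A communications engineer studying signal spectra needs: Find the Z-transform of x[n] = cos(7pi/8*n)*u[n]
Z{cos(w0*n)*u[n]} = z(z - cos(w0))/(z^2-2z*cos(w0)+1)
With w0 = 7pi/8: X(z) = z(z - cos(7pi/8))/(z^2-2z*cos(7pi/8)+1)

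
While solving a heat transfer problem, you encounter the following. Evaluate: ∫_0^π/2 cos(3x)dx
Antiderivative: sin(3x)/3
Evaluate at bounds: [sin(3·π/2)/3] - [sin(3·0)/3]
=((-1) - (0))/3=-1/3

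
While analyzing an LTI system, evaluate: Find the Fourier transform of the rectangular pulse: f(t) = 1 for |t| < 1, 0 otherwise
F(omega) = integral from -1 to 1 of e^(-j * omega * t) dt
= 2 * sin(1 * omega)/omega = 2 * sinc(1 * omega/pi)

Answer: 2 * sin(1 * omega)/omega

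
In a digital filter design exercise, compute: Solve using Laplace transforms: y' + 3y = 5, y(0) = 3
Take L of both sides: sY(s) - 3 + 3Y(s) = 5/s
Y(s)(s + 3) = 5/s + 3
Y(s) = 5/(s(s + 3)) + 3/(s + 3)
Partial fractions: 5/(s(s + 3)) = (5/3)/s - (5/3)/(s + 3)
So Y(s) = (5/3)/s + (4/3)/(s + 3)
Inverse transform (L^(-1){1/s} = 1, L^(-1){1/(s + 3)} = e^(-3t)):

Answer: y(t) = 5/3 + (4/3)·e^(-3t)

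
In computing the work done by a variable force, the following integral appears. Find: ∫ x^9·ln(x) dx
By parts: u=ln(x), dv=x^9 dx
du=1/x dx, v=x^10/10
=x^10·ln(x)/10 - ∫ x^9/10 dx
=x^10·ln(x)/10 - x^10/100 + C

Answer: x^10(ln(x)/10 - 1/100) + C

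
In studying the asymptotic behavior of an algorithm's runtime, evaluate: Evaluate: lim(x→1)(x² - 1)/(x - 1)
Factor: (x² - 1)=(x-1)(x+1)
Cancel (x-1): lim(x→1) (x+1)=2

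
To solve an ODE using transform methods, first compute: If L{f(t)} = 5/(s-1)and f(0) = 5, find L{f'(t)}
L{f'(t)} = s·F(s) - f(0) = 5s/(s-1)-5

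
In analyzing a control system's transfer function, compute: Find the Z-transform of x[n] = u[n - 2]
Using the time-shift property: Z{u[n-2]}=z^(-2) * z/(z-1)
=z^(-1)/(z-1)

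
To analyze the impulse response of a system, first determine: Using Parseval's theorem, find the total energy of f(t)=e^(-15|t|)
Parseval's theorem: E=integral |f(t)|^2 dt=(1/2pi) integral |F(omega)|^2 domega
E=integral_{-inf}^{inf} e^(-30|t|) dt=2 * integral_0^inf e^(-30t) dt=2/(2 * 15)=1/15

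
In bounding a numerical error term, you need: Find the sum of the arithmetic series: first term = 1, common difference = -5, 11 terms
Last term: a_n=1+(11-1)·-5=-49
Sum=n(a_1+a_n)/2=11(1+(-49))/2=-264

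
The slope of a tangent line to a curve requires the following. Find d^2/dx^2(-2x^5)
Apply power rule 2 times:
d^1: -10x^4
d^2: -40x^3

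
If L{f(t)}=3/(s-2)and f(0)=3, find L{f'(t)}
L{f'(t)} = s·F(s) - f(0) = 3s/(s-2) - 3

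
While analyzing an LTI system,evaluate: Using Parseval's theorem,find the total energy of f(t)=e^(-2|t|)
Parseval's theorem: E=integral |f(t)|^2 dt=(1/2pi) integral |F(omega)|^2 domega
E=integral_{-inf}^{inf} e^(-4|t|) dt=2*integral_0^inf e^(-4t) dt=2/(2*2)=1/2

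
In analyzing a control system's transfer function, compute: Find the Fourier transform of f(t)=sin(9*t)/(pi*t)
sin(W*t)/(pi*t) = (W/pi)*sinc(W*t/pi) is the impulse response of the ideal low-pass filter with cutoff W (here W = 9).
Its Fourier transform is a rectangular function:
F(omega) = 1 for |omega| < 9, 0 otherwise

Answer: rect(omega/18) [i.e., 1 for |omega| < 9, 0 otherwise]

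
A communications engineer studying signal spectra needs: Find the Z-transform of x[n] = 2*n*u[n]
Z{n * u[n]}=z/(z-1)^2
By linearity: Z{2 * n * u[n]}=2z/(z-1)^2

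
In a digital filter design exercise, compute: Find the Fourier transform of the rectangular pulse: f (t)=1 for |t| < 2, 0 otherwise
F(omega) = integral from -2 to 2 of e^(-j * omega * t) dt
= 2 * sin(2 * omega)/omega = 4 * sinc(2 * omega/pi)

Answer: 2 * sin(2 * omega)/omega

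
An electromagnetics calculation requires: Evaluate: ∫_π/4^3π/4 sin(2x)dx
Antiderivative: -cos(2x)/2
Evaluate at bounds: [-cos(2·3π/4)/2] - [-cos(2·π/4)/2]
= (-(0)+(0))/2 = 0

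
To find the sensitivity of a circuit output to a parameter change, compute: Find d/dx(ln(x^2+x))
Chain rule: d/dx[ln(u)] = u'/u where u = x^2+x
u' = 2x+1

Answer: (2x+1)/(x^2+x)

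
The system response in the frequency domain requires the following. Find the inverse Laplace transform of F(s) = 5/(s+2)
L^(-1){5/(s-a)} = c·e^(at)
Here a = -2, c = 5

Answer: 5e^(-2t)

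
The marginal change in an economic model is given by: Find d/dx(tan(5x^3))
Chain rule: d/dx[tan(u)] = sec²(u)·u' where u = 5x^3
u' = 15x^2

Answer: 15x^2·sec²(5x^3)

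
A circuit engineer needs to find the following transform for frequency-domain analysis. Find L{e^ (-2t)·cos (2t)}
First shifting: L{e^(at)f(t)} = F(s-a)
L{cos(2t)} = s/(s² + 4)
Shift: (s + 2)/((s + 2)² + 4)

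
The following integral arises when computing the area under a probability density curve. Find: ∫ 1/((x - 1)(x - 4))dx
Partial fractions: 1/((x-1)(x-4))=A/(x-1)+B/(x-4)
A=-1/3, B=1/3
∫ [-1/3· 1/(x-1)+1/3· 1/(x-4)] dx
=(1/3)[ln|x-4| - ln|x-1|]+C

Answer: (1/3)·ln|(x-4)/(x-1)|+C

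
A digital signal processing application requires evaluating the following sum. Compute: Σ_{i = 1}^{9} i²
Using formula: Σ i^2 = n(n+1)(2n+1)/6 = 9·10·19/6 = 285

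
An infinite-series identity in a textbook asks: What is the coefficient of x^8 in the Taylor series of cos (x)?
cos(x)=Σ (-1)^k x^(2k)/(2k)!
For x^8: (-1)^4/8!=1/40320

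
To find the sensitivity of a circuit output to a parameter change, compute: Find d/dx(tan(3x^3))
Chain rule: d/dx[tan(u)]=sec²(u)·u' where u=3x^3
u'=9x^2

Answer: 9x^2·sec²(3x^3)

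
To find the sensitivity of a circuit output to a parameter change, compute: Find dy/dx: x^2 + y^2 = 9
Differentiate: 2x+2y·(dy/dx)=0
dy/dx=-2x/(2y)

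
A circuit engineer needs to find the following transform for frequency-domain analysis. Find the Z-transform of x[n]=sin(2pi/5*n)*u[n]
Z{sin(w0*n)*u[n]}=z*sin(w0)/(z^2-2z*cos(w0)+1)
With w0=2pi/5: X(z)=z*sin(2pi/5)/(z^2-2z*cos(2pi/5)+1)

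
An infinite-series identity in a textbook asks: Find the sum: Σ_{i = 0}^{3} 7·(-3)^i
Geometric series: S = a(1 - r^n)/(1 - r)
a = 7, r = -3, n = 4
S = 7(1 - 81)/4 = -140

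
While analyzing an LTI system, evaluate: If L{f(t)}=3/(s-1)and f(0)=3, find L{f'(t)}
L{f'(t)} = s·F(s) - f(0) = 3s/(s-1) - 3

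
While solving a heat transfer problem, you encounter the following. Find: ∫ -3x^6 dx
Using power rule: ∫ -3x^6 dx = -3/7 x^7 + C = (-3/7)x^7 + C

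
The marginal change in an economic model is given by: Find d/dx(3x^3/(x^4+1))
Quotient rule: (f/g)'=(f'g - fg')/g²
f=3x^3, f'=9x^2
g=x^4+1, g'=4x^3

Answer: (9x^2·(x^4+1)-12x^6)/(x^4+1)²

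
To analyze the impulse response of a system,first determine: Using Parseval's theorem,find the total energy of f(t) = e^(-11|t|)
Parseval's theorem: E = integral |f(t)|^2 dt = (1/2pi) integral |F(omega)|^2 domega
E = integral_{-inf}^{inf} e^(-22|t|) dt = 2*integral_0^inf e^(-22t) dt = 2/(2*11) = 1/11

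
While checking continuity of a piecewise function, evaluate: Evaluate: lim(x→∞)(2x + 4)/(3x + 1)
Divide numerator and denominator by x:
lim (2 + 4/x)/(3 + 1/x) = 2/3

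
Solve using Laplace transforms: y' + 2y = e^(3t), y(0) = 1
Take L: sY - 1+2Y = 1/(s-3)
Y(s+2) = 1/(s-3)+1
Y = 1/((s-3)(s+2))+1/(s+2)
Partial fractions: 1/((s-3)(s+2)) = (1/5)/(s-3) - (1/5)/(s+2)
So Y = (1/5)/(s-3)+(4/5)/(s+2)
Inverse Laplace transform (L^(-1){1/(s-3)} = e^(3t), L^(-1){1/(s+2)} = e^(-2t)):

Answer: y(t) = (1/5)·e^(3t)+(4/5)·e^(-2t)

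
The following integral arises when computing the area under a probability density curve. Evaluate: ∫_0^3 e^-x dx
Antiderivative: -e^-x
Evaluate: -(e^-3-1)

Answer: (e^-3-1)/(-1)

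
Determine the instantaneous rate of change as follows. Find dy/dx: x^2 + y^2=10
Differentiate: 2x+2y·(dy/dx) = 0
dy/dx = -2x/(2y)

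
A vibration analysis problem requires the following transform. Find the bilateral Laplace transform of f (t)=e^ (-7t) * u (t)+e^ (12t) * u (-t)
For e^(-7t)*u(t): L=1/(s + 7), Re(s) > -7
For e^(12t)*u(-t): L=-1/(s-12), Re(s) < 12
Combined: F(s)=1/(s + 7) - 1/(s-12), -7 < Re(s) < 12

Answer: 1/(s + 7) - 1/(s-12), ROC: -7 < Re(s) < 12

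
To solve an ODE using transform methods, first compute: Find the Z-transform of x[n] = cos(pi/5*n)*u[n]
Z{cos(w0*n)*u[n]}=z(z - cos(w0))/(z^2 - 2z*cos(w0) + 1)
With w0=pi/5: X(z)=z(z - cos(pi/5))/(z^2 - 2z*cos(pi/5) + 1)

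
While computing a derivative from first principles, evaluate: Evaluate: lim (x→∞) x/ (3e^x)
Apply L'Hôpital 1 times (∞/∞ each time):
Eventually get 1!/(3e^x) → 0

Answer: 0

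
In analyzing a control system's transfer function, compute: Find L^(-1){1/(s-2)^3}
L^(-1){1/(s-a)^n} = t^(n-1)·e^(at)/(n-1)!
Here a = 2, n = 3: t^2·e^(2t)/2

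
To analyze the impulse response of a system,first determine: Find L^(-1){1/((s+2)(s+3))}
Partial fractions: 1/((s + 2)(s + 3))=A/(s + 2) + B/(s + 3)
Cover-up: A=1/(s + 3)|_{s=-2}=1; B=1/(s + 2)|_{s=-3}=-1
L^(-1)=e^(-2t) - e^(-3t)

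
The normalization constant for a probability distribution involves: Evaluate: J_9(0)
J_n(0)=0 for all n > 0 (Bessel function of first kind)
J_9(0)=0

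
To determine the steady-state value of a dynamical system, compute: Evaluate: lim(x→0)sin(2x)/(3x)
L'Hôpital (0/0): lim 2cos(2x)/3 = 2/3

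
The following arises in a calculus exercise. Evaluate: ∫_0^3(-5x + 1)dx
Step 1: Find antiderivative F(x) = (-5/2)x^2 + x
Step 2: F(3) - F(0) = -39/2 - (0) = -39/2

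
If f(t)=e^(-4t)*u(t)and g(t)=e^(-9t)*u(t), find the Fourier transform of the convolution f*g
By the convolution theorem: F{f*g}=F(omega)*G(omega)
F(omega)=1/(4 + j*omega), G(omega)=1/(9 + j*omega)
F{f*g}=1/((4 + j*omega)(9 + j*omega))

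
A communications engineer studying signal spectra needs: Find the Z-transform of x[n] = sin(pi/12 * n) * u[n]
Z{sin(w0 * n) * u[n]}=z * sin(w0)/(z^2 - 2z * cos(w0) + 1)
With w0=pi/12: X(z)=z * sin(pi/12)/(z^2 - 2z * cos(pi/12) + 1)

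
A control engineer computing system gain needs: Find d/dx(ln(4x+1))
Chain rule: d/dx[ln(u)] = u'/u where u = 4x + 1
u' = 4

Answer: (4)/(4x + 1)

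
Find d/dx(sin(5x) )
Chain rule: d/dx[sin(u)]=cos(u)·u' where u=5x
u'=5

Answer: 5·cos(5x)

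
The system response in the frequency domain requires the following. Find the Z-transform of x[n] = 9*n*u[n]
Z{n*u[n]}=z/(z-1)^2
By linearity: Z{9*n*u[n]}=9z/(z-1)^2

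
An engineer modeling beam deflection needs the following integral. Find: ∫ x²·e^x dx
Integration by parts twice:
First: u = x², dv = e^x dx => x²e^x - 2∫ xe^x dx
Second: u = x, dv = e^x dx => xe^x - e^x
Combining: x²e^x - 2xe^x+2e^x+C

Answer: e^x(x² - 2x+2)+C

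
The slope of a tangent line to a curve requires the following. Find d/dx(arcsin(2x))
d/dx[arcsin(u)]=u'/√(1-u²), u=2x, u'=2

Answer: 2/√(1 - 4x²)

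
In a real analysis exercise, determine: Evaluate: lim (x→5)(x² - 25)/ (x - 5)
Factor: (x² - 25) = (x-5)(x+5)
Cancel (x-5): lim(x→5) (x+5) = 10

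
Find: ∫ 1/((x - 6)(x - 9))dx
Partial fractions: 1/((x-6)(x-9))=A/(x-6) + B/(x-9)
A=-1/3, B=1/3
∫ [-1/3· 1/(x-6) + 1/3· 1/(x-9)] dx
=(1/3)[ln|x-9| - ln|x-6|] + C

Answer: (1/3)·ln|(x-9)/(x-6)| + C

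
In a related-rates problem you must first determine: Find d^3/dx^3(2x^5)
Apply power rule 3 times:
d^1: 10x^4
d^2: 40x^3
d^3: 120x^2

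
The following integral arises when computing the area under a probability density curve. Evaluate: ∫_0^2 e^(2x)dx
Antiderivative: (1/2)e^(2x)
Evaluate: (1/2)(e^4 - 1)

Answer: (e^4 - 1)/2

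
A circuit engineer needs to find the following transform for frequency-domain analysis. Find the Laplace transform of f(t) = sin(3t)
L{sin(wt)} = w/(s² + w²)
L{sin(3t)} = 3/(s² + 9)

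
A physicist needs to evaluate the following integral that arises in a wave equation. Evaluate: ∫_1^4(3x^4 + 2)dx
Step 1: Find antiderivative F(x)=(3/5)x^5 + 2x
Step 2: F(4) - F(1)=3112/5 - (13/5)=3099/5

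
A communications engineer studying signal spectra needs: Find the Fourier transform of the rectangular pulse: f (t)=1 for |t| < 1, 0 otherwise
F(omega) = integral from -1 to 1 of e^(-j * omega * t) dt
= 2 * sin(1 * omega)/omega = 2 * sinc(1 * omega/pi)

Answer: 2 * sin(1 * omega)/omega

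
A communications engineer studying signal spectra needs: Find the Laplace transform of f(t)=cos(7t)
L{cos(wt)} = s/(s² + w²)
L{cos(7t)} = s/(s² + 49)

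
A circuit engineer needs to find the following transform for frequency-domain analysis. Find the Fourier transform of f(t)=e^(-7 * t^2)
The Fourier transform of a Gaussian e^(-a * t^2) is sqrt(pi/a) * e^(-omega^2/(4a)).
With a=7: F(omega)=sqrt(pi/7) * e^(-omega^2/28)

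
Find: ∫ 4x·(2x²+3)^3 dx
Let u = 2x² + 3, du = 4x dx
∫ u^3 du = u^4/4 + C

Answer: (2x² + 3)^4/4 + C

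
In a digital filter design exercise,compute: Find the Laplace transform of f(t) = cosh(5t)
L{cosh(at)}=s/(s²-a²)
L{cosh(5t)}=s/(s²-25)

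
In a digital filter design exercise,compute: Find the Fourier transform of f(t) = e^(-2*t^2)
The Fourier transform of a Gaussian e^(-a * t^2) is sqrt(pi/a) * e^(-omega^2/(4a)).
With a = 2: F(omega) = sqrt(pi/2) * e^(-omega^2/8)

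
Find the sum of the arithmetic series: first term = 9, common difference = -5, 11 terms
Last term: a_n = 9+(11-1)·-5 = -41
Sum = n(a_1+a_n)/2 = 11(9+(-41))/2 = -176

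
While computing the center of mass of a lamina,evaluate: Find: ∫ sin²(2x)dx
Using identity sin²(u)=(1 - cos(2u))/2:
∫ (1 - cos(4x))/2 dx=x/2 - sin(4x)/8 + C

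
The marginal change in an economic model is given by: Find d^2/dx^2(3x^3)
Apply power rule 2 times:
d^1: 9x^2
d^2: 18x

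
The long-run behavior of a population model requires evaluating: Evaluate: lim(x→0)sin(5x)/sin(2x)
sin(u) ≈ u for small u:
sin(5x)/sin(2x) ≈ 5x/(2x)=5/2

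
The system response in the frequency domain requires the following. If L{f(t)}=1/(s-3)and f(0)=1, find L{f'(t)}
L{f'(t)}=s·F(s) - f(0)=s/(s-3) - 1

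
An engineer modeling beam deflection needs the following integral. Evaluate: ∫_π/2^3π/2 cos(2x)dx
Antiderivative: sin(2x)/2
Evaluate at bounds: [sin(2·3π/2)/2] - [sin(2·π/2)/2]
= ((0) - (0))/2 = 0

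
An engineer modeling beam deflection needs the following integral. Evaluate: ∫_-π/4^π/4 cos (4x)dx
Antiderivative: sin(4x)/4
Evaluate at bounds: [sin(4·π/4)/4] - [sin(4·-π/4)/4]
= ((0) - (0))/4 = 0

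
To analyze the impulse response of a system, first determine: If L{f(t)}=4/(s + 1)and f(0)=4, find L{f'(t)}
L{f'(t)}=s·F(s) - f(0)=4s/(s + 1) - 4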